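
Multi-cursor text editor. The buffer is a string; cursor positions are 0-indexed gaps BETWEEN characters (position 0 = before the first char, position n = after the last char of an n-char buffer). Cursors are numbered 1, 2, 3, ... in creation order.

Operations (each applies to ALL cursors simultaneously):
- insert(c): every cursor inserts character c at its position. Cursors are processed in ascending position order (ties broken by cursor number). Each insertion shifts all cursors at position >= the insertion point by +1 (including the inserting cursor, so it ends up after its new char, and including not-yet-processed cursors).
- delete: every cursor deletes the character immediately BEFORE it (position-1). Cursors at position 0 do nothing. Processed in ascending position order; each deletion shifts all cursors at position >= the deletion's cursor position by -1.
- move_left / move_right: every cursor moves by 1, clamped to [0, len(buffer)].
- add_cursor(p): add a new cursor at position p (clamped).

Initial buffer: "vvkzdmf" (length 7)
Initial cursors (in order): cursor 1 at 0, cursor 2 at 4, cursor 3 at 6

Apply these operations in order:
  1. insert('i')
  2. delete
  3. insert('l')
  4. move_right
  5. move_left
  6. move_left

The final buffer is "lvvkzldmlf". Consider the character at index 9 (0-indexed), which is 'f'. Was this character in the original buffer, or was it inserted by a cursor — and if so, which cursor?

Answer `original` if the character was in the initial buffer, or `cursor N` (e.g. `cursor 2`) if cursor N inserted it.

After op 1 (insert('i')): buffer="ivvkzidmif" (len 10), cursors c1@1 c2@6 c3@9, authorship 1....2..3.
After op 2 (delete): buffer="vvkzdmf" (len 7), cursors c1@0 c2@4 c3@6, authorship .......
After op 3 (insert('l')): buffer="lvvkzldmlf" (len 10), cursors c1@1 c2@6 c3@9, authorship 1....2..3.
After op 4 (move_right): buffer="lvvkzldmlf" (len 10), cursors c1@2 c2@7 c3@10, authorship 1....2..3.
After op 5 (move_left): buffer="lvvkzldmlf" (len 10), cursors c1@1 c2@6 c3@9, authorship 1....2..3.
After op 6 (move_left): buffer="lvvkzldmlf" (len 10), cursors c1@0 c2@5 c3@8, authorship 1....2..3.
Authorship (.=original, N=cursor N): 1 . . . . 2 . . 3 .
Index 9: author = original

Answer: original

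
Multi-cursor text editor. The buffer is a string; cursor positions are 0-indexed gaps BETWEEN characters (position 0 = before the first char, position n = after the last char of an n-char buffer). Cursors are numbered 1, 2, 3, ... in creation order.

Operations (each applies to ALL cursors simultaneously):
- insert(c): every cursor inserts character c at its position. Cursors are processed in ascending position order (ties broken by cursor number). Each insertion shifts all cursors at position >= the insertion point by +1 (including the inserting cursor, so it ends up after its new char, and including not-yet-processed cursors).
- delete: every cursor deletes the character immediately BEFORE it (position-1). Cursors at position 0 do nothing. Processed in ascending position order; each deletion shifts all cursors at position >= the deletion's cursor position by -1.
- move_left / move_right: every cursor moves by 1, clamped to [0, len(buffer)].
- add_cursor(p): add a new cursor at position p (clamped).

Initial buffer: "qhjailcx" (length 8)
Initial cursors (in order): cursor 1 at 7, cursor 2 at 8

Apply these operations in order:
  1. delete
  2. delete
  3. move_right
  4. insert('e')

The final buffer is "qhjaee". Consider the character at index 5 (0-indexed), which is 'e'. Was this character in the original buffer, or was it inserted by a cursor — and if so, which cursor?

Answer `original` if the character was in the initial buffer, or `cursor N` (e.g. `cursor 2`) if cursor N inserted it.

After op 1 (delete): buffer="qhjail" (len 6), cursors c1@6 c2@6, authorship ......
After op 2 (delete): buffer="qhja" (len 4), cursors c1@4 c2@4, authorship ....
After op 3 (move_right): buffer="qhja" (len 4), cursors c1@4 c2@4, authorship ....
After op 4 (insert('e')): buffer="qhjaee" (len 6), cursors c1@6 c2@6, authorship ....12
Authorship (.=original, N=cursor N): . . . . 1 2
Index 5: author = 2

Answer: cursor 2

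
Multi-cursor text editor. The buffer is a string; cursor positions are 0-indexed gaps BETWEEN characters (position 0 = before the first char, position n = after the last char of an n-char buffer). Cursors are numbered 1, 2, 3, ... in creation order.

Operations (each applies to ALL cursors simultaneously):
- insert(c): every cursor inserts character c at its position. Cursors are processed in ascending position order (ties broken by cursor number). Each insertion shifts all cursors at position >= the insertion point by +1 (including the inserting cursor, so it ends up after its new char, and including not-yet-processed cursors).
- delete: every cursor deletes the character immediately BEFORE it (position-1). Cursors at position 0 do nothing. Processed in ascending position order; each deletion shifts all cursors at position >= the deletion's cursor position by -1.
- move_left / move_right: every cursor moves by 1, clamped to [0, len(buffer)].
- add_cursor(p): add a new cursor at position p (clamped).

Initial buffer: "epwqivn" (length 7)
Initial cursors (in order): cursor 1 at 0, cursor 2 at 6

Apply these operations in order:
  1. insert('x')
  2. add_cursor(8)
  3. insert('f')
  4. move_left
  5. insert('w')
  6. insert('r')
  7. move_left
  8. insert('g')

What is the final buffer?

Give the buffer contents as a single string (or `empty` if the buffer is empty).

Answer: xwgrfepwqivxfwwrggrfn

Derivation:
After op 1 (insert('x')): buffer="xepwqivxn" (len 9), cursors c1@1 c2@8, authorship 1......2.
After op 2 (add_cursor(8)): buffer="xepwqivxn" (len 9), cursors c1@1 c2@8 c3@8, authorship 1......2.
After op 3 (insert('f')): buffer="xfepwqivxffn" (len 12), cursors c1@2 c2@11 c3@11, authorship 11......223.
After op 4 (move_left): buffer="xfepwqivxffn" (len 12), cursors c1@1 c2@10 c3@10, authorship 11......223.
After op 5 (insert('w')): buffer="xwfepwqivxfwwfn" (len 15), cursors c1@2 c2@13 c3@13, authorship 111......22233.
After op 6 (insert('r')): buffer="xwrfepwqivxfwwrrfn" (len 18), cursors c1@3 c2@16 c3@16, authorship 1111......2223233.
After op 7 (move_left): buffer="xwrfepwqivxfwwrrfn" (len 18), cursors c1@2 c2@15 c3@15, authorship 1111......2223233.
After op 8 (insert('g')): buffer="xwgrfepwqivxfwwrggrfn" (len 21), cursors c1@3 c2@18 c3@18, authorship 11111......222322333.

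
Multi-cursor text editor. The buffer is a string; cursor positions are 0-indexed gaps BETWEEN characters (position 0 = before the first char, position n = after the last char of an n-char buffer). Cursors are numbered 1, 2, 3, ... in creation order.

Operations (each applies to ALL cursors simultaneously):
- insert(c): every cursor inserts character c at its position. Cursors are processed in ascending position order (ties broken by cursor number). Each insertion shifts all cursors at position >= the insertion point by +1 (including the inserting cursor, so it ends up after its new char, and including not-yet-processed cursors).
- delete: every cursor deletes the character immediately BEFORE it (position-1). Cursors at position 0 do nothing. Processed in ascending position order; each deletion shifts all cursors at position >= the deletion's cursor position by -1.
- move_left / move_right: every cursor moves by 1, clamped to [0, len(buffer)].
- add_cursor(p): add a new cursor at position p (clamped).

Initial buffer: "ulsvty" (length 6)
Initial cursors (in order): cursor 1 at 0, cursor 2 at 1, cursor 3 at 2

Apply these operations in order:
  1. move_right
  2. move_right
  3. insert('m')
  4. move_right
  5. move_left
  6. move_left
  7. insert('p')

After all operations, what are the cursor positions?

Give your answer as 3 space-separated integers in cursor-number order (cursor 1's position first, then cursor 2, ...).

After op 1 (move_right): buffer="ulsvty" (len 6), cursors c1@1 c2@2 c3@3, authorship ......
After op 2 (move_right): buffer="ulsvty" (len 6), cursors c1@2 c2@3 c3@4, authorship ......
After op 3 (insert('m')): buffer="ulmsmvmty" (len 9), cursors c1@3 c2@5 c3@7, authorship ..1.2.3..
After op 4 (move_right): buffer="ulmsmvmty" (len 9), cursors c1@4 c2@6 c3@8, authorship ..1.2.3..
After op 5 (move_left): buffer="ulmsmvmty" (len 9), cursors c1@3 c2@5 c3@7, authorship ..1.2.3..
After op 6 (move_left): buffer="ulmsmvmty" (len 9), cursors c1@2 c2@4 c3@6, authorship ..1.2.3..
After op 7 (insert('p')): buffer="ulpmspmvpmty" (len 12), cursors c1@3 c2@6 c3@9, authorship ..11.22.33..

Answer: 3 6 9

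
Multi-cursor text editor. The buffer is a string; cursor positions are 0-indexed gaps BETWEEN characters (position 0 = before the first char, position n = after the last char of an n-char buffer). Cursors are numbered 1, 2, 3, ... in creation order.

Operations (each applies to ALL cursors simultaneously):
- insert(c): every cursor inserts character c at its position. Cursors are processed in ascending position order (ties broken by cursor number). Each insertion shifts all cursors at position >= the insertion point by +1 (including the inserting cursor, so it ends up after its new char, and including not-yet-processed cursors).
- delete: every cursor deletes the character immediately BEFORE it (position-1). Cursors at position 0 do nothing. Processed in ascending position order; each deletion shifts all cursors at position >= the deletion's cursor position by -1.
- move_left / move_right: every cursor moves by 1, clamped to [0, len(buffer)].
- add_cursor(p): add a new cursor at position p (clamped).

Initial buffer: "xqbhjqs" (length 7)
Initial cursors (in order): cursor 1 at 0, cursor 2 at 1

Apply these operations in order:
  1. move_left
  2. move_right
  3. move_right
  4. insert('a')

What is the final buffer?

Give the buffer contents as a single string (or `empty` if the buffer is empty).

Answer: xqaabhjqs

Derivation:
After op 1 (move_left): buffer="xqbhjqs" (len 7), cursors c1@0 c2@0, authorship .......
After op 2 (move_right): buffer="xqbhjqs" (len 7), cursors c1@1 c2@1, authorship .......
After op 3 (move_right): buffer="xqbhjqs" (len 7), cursors c1@2 c2@2, authorship .......
After op 4 (insert('a')): buffer="xqaabhjqs" (len 9), cursors c1@4 c2@4, authorship ..12.....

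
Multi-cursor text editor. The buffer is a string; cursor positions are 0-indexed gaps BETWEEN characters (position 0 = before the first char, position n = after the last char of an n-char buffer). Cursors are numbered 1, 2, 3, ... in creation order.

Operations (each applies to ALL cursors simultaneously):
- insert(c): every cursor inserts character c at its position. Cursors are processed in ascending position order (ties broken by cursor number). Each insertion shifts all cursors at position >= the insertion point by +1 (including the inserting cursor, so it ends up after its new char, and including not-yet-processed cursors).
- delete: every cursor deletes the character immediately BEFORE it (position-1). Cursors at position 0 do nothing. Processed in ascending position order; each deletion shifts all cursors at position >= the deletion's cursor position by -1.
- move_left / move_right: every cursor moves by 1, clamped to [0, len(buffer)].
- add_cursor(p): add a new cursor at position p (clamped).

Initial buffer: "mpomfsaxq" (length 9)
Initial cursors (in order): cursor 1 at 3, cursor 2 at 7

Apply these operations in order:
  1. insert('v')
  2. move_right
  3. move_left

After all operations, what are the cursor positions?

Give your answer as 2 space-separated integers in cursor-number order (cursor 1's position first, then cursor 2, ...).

After op 1 (insert('v')): buffer="mpovmfsavxq" (len 11), cursors c1@4 c2@9, authorship ...1....2..
After op 2 (move_right): buffer="mpovmfsavxq" (len 11), cursors c1@5 c2@10, authorship ...1....2..
After op 3 (move_left): buffer="mpovmfsavxq" (len 11), cursors c1@4 c2@9, authorship ...1....2..

Answer: 4 9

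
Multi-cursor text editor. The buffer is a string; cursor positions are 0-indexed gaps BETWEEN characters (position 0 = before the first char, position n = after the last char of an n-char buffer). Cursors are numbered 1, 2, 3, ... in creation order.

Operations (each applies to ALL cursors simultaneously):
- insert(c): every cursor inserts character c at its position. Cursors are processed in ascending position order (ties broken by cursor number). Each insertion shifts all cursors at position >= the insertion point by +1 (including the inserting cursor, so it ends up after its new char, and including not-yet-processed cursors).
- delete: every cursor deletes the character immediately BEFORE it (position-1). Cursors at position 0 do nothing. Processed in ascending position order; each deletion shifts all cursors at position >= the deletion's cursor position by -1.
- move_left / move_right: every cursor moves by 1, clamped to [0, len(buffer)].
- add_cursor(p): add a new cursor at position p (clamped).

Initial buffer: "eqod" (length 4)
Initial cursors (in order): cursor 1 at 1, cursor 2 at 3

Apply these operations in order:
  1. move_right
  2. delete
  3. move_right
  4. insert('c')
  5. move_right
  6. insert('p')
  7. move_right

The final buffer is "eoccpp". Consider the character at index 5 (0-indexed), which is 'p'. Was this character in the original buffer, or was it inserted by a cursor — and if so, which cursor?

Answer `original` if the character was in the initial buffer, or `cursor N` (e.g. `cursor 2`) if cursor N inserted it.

Answer: cursor 2

Derivation:
After op 1 (move_right): buffer="eqod" (len 4), cursors c1@2 c2@4, authorship ....
After op 2 (delete): buffer="eo" (len 2), cursors c1@1 c2@2, authorship ..
After op 3 (move_right): buffer="eo" (len 2), cursors c1@2 c2@2, authorship ..
After op 4 (insert('c')): buffer="eocc" (len 4), cursors c1@4 c2@4, authorship ..12
After op 5 (move_right): buffer="eocc" (len 4), cursors c1@4 c2@4, authorship ..12
After op 6 (insert('p')): buffer="eoccpp" (len 6), cursors c1@6 c2@6, authorship ..1212
After op 7 (move_right): buffer="eoccpp" (len 6), cursors c1@6 c2@6, authorship ..1212
Authorship (.=original, N=cursor N): . . 1 2 1 2
Index 5: author = 2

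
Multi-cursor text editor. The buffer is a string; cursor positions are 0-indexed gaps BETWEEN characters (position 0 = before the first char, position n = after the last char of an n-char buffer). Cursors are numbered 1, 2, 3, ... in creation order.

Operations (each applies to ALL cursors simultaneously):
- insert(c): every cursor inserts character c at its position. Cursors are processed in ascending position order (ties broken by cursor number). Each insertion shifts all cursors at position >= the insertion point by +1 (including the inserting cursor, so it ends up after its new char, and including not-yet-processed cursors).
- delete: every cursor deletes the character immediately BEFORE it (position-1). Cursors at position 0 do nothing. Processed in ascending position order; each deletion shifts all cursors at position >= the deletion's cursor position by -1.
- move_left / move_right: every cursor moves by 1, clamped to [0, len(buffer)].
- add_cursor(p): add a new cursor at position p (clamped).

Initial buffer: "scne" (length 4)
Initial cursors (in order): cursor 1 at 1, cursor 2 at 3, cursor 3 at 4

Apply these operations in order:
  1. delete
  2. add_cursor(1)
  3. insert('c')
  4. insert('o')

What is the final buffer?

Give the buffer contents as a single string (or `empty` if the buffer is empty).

Answer: coccccooo

Derivation:
After op 1 (delete): buffer="c" (len 1), cursors c1@0 c2@1 c3@1, authorship .
After op 2 (add_cursor(1)): buffer="c" (len 1), cursors c1@0 c2@1 c3@1 c4@1, authorship .
After op 3 (insert('c')): buffer="ccccc" (len 5), cursors c1@1 c2@5 c3@5 c4@5, authorship 1.234
After op 4 (insert('o')): buffer="coccccooo" (len 9), cursors c1@2 c2@9 c3@9 c4@9, authorship 11.234234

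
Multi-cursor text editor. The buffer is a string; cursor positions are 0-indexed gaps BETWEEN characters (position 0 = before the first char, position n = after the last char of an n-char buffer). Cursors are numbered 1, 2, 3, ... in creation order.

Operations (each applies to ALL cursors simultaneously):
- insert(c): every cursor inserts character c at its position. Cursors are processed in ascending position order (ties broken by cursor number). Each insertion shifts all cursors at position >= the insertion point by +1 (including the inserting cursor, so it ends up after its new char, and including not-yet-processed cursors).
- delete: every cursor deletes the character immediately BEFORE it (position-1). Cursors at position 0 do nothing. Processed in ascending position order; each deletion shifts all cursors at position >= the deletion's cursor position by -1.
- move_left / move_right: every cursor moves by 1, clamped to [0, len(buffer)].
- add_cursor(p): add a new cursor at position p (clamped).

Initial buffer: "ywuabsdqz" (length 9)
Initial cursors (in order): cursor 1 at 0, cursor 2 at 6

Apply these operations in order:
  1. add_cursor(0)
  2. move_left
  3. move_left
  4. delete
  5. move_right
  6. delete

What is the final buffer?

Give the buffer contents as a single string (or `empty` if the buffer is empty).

Answer: wusdqz

Derivation:
After op 1 (add_cursor(0)): buffer="ywuabsdqz" (len 9), cursors c1@0 c3@0 c2@6, authorship .........
After op 2 (move_left): buffer="ywuabsdqz" (len 9), cursors c1@0 c3@0 c2@5, authorship .........
After op 3 (move_left): buffer="ywuabsdqz" (len 9), cursors c1@0 c3@0 c2@4, authorship .........
After op 4 (delete): buffer="ywubsdqz" (len 8), cursors c1@0 c3@0 c2@3, authorship ........
After op 5 (move_right): buffer="ywubsdqz" (len 8), cursors c1@1 c3@1 c2@4, authorship ........
After op 6 (delete): buffer="wusdqz" (len 6), cursors c1@0 c3@0 c2@2, authorship ......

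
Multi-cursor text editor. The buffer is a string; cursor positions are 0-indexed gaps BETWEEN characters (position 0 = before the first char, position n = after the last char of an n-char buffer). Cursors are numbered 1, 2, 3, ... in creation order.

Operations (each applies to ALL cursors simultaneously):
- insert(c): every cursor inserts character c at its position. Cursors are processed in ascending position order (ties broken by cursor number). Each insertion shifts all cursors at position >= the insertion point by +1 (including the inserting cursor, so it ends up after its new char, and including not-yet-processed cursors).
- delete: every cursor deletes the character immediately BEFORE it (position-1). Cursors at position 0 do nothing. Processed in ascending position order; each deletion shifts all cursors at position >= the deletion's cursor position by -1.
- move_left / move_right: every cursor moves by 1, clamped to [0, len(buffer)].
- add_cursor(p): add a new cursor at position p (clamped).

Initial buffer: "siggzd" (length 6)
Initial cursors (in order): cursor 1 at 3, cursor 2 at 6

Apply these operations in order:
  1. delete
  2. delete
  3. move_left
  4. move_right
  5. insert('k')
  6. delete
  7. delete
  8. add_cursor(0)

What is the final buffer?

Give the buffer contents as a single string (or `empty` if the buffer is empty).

Answer: empty

Derivation:
After op 1 (delete): buffer="sigz" (len 4), cursors c1@2 c2@4, authorship ....
After op 2 (delete): buffer="sg" (len 2), cursors c1@1 c2@2, authorship ..
After op 3 (move_left): buffer="sg" (len 2), cursors c1@0 c2@1, authorship ..
After op 4 (move_right): buffer="sg" (len 2), cursors c1@1 c2@2, authorship ..
After op 5 (insert('k')): buffer="skgk" (len 4), cursors c1@2 c2@4, authorship .1.2
After op 6 (delete): buffer="sg" (len 2), cursors c1@1 c2@2, authorship ..
After op 7 (delete): buffer="" (len 0), cursors c1@0 c2@0, authorship 
After op 8 (add_cursor(0)): buffer="" (len 0), cursors c1@0 c2@0 c3@0, authorship 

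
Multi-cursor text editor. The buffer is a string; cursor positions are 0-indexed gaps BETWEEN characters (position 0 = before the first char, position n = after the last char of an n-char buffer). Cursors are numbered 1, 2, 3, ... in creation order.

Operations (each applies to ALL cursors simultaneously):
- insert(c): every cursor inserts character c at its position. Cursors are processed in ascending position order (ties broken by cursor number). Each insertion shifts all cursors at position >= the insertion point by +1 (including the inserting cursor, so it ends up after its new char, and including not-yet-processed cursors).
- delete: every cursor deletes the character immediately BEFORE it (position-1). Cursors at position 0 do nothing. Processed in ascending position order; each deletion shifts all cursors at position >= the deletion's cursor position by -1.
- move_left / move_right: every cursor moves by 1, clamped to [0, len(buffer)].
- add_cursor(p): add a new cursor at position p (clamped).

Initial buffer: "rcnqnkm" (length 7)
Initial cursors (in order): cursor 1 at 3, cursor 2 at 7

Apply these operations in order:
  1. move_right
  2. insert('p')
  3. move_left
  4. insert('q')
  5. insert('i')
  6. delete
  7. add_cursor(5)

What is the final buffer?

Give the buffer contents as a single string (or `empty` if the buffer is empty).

After op 1 (move_right): buffer="rcnqnkm" (len 7), cursors c1@4 c2@7, authorship .......
After op 2 (insert('p')): buffer="rcnqpnkmp" (len 9), cursors c1@5 c2@9, authorship ....1...2
After op 3 (move_left): buffer="rcnqpnkmp" (len 9), cursors c1@4 c2@8, authorship ....1...2
After op 4 (insert('q')): buffer="rcnqqpnkmqp" (len 11), cursors c1@5 c2@10, authorship ....11...22
After op 5 (insert('i')): buffer="rcnqqipnkmqip" (len 13), cursors c1@6 c2@12, authorship ....111...222
After op 6 (delete): buffer="rcnqqpnkmqp" (len 11), cursors c1@5 c2@10, authorship ....11...22
After op 7 (add_cursor(5)): buffer="rcnqqpnkmqp" (len 11), cursors c1@5 c3@5 c2@10, authorship ....11...22

Answer: rcnqqpnkmqp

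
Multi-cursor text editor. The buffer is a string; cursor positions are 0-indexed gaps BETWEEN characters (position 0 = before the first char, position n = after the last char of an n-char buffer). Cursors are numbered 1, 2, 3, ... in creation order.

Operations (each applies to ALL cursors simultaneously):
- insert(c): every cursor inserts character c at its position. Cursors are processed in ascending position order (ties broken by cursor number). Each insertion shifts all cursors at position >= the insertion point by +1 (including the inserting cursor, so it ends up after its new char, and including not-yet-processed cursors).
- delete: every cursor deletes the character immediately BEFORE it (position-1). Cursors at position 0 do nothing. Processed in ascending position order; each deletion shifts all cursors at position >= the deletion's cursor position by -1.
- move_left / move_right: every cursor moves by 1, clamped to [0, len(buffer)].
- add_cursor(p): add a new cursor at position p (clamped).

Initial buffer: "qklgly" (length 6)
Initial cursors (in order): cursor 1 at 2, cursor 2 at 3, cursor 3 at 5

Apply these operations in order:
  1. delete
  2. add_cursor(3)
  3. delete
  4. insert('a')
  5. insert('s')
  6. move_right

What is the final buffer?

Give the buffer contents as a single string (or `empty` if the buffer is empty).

Answer: aaaassss

Derivation:
After op 1 (delete): buffer="qgy" (len 3), cursors c1@1 c2@1 c3@2, authorship ...
After op 2 (add_cursor(3)): buffer="qgy" (len 3), cursors c1@1 c2@1 c3@2 c4@3, authorship ...
After op 3 (delete): buffer="" (len 0), cursors c1@0 c2@0 c3@0 c4@0, authorship 
After op 4 (insert('a')): buffer="aaaa" (len 4), cursors c1@4 c2@4 c3@4 c4@4, authorship 1234
After op 5 (insert('s')): buffer="aaaassss" (len 8), cursors c1@8 c2@8 c3@8 c4@8, authorship 12341234
After op 6 (move_right): buffer="aaaassss" (len 8), cursors c1@8 c2@8 c3@8 c4@8, authorship 12341234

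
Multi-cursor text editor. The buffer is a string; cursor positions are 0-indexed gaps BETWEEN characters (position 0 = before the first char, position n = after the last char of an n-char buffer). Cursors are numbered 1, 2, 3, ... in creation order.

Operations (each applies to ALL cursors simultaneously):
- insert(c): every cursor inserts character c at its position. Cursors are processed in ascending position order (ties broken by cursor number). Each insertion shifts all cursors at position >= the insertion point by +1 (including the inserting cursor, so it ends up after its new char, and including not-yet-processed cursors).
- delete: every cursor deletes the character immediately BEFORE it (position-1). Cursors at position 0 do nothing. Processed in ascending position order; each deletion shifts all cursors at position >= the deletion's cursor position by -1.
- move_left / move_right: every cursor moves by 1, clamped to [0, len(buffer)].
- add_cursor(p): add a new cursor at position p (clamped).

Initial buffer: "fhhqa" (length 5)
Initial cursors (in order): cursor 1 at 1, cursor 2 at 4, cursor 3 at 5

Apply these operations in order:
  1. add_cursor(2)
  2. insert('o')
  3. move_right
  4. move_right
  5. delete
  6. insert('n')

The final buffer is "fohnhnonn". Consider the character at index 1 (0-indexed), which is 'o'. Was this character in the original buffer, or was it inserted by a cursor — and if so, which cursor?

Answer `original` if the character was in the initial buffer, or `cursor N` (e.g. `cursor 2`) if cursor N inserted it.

After op 1 (add_cursor(2)): buffer="fhhqa" (len 5), cursors c1@1 c4@2 c2@4 c3@5, authorship .....
After op 2 (insert('o')): buffer="fohohqoao" (len 9), cursors c1@2 c4@4 c2@7 c3@9, authorship .1.4..2.3
After op 3 (move_right): buffer="fohohqoao" (len 9), cursors c1@3 c4@5 c2@8 c3@9, authorship .1.4..2.3
After op 4 (move_right): buffer="fohohqoao" (len 9), cursors c1@4 c4@6 c2@9 c3@9, authorship .1.4..2.3
After op 5 (delete): buffer="fohho" (len 5), cursors c1@3 c4@4 c2@5 c3@5, authorship .1..2
After op 6 (insert('n')): buffer="fohnhnonn" (len 9), cursors c1@4 c4@6 c2@9 c3@9, authorship .1.1.4223
Authorship (.=original, N=cursor N): . 1 . 1 . 4 2 2 3
Index 1: author = 1

Answer: cursor 1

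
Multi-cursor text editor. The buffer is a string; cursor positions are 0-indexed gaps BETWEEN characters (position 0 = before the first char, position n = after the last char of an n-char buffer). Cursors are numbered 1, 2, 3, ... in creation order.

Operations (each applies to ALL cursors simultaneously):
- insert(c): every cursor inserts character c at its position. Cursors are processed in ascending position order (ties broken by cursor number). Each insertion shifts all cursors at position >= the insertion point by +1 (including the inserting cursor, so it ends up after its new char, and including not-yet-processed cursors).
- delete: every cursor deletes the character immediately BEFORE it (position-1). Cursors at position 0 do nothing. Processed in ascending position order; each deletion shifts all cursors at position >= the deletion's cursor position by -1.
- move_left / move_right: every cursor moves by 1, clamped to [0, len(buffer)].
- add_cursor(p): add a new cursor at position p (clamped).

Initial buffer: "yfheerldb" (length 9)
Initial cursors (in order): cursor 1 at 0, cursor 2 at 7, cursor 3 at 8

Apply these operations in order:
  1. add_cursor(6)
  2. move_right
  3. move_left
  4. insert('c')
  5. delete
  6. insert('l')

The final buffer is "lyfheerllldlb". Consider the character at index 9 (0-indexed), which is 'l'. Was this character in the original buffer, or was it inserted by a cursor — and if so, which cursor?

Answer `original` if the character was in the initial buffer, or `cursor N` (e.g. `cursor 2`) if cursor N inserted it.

Answer: cursor 2

Derivation:
After op 1 (add_cursor(6)): buffer="yfheerldb" (len 9), cursors c1@0 c4@6 c2@7 c3@8, authorship .........
After op 2 (move_right): buffer="yfheerldb" (len 9), cursors c1@1 c4@7 c2@8 c3@9, authorship .........
After op 3 (move_left): buffer="yfheerldb" (len 9), cursors c1@0 c4@6 c2@7 c3@8, authorship .........
After op 4 (insert('c')): buffer="cyfheerclcdcb" (len 13), cursors c1@1 c4@8 c2@10 c3@12, authorship 1......4.2.3.
After op 5 (delete): buffer="yfheerldb" (len 9), cursors c1@0 c4@6 c2@7 c3@8, authorship .........
After op 6 (insert('l')): buffer="lyfheerllldlb" (len 13), cursors c1@1 c4@8 c2@10 c3@12, authorship 1......4.2.3.
Authorship (.=original, N=cursor N): 1 . . . . . . 4 . 2 . 3 .
Index 9: author = 2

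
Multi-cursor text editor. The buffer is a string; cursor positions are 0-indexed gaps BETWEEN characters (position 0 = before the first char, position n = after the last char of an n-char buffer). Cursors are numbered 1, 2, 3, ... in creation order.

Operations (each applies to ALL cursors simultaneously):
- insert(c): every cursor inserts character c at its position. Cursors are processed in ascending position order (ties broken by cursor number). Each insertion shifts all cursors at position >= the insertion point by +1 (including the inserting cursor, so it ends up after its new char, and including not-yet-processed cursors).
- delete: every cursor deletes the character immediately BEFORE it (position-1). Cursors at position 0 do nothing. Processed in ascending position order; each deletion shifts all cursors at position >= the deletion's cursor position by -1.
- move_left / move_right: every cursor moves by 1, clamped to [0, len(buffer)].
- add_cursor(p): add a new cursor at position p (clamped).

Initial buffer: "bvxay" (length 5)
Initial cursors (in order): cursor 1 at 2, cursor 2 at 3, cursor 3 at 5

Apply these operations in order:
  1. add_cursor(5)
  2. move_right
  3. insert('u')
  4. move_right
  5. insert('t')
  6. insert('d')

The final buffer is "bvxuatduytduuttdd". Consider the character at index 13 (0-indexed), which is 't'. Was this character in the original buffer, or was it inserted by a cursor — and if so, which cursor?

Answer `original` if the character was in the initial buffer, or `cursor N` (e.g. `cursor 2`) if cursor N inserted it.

Answer: cursor 3

Derivation:
After op 1 (add_cursor(5)): buffer="bvxay" (len 5), cursors c1@2 c2@3 c3@5 c4@5, authorship .....
After op 2 (move_right): buffer="bvxay" (len 5), cursors c1@3 c2@4 c3@5 c4@5, authorship .....
After op 3 (insert('u')): buffer="bvxuauyuu" (len 9), cursors c1@4 c2@6 c3@9 c4@9, authorship ...1.2.34
After op 4 (move_right): buffer="bvxuauyuu" (len 9), cursors c1@5 c2@7 c3@9 c4@9, authorship ...1.2.34
After op 5 (insert('t')): buffer="bvxuatuytuutt" (len 13), cursors c1@6 c2@9 c3@13 c4@13, authorship ...1.12.23434
After op 6 (insert('d')): buffer="bvxuatduytduuttdd" (len 17), cursors c1@7 c2@11 c3@17 c4@17, authorship ...1.112.22343434
Authorship (.=original, N=cursor N): . . . 1 . 1 1 2 . 2 2 3 4 3 4 3 4
Index 13: author = 3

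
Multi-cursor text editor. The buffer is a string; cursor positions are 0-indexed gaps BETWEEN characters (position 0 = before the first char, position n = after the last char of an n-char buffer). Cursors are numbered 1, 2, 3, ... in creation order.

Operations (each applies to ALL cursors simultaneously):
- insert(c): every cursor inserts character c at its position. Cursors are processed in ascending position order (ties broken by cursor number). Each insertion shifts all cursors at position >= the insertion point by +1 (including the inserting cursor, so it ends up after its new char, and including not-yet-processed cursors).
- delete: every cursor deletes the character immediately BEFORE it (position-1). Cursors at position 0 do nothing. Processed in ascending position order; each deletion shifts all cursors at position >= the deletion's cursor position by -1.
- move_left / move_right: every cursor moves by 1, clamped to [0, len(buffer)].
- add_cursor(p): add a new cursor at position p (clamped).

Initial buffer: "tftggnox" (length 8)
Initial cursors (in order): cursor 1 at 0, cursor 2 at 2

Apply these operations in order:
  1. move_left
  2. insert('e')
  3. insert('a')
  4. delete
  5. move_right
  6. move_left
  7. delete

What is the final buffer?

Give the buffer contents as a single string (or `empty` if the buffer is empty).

After op 1 (move_left): buffer="tftggnox" (len 8), cursors c1@0 c2@1, authorship ........
After op 2 (insert('e')): buffer="eteftggnox" (len 10), cursors c1@1 c2@3, authorship 1.2.......
After op 3 (insert('a')): buffer="eateaftggnox" (len 12), cursors c1@2 c2@5, authorship 11.22.......
After op 4 (delete): buffer="eteftggnox" (len 10), cursors c1@1 c2@3, authorship 1.2.......
After op 5 (move_right): buffer="eteftggnox" (len 10), cursors c1@2 c2@4, authorship 1.2.......
After op 6 (move_left): buffer="eteftggnox" (len 10), cursors c1@1 c2@3, authorship 1.2.......
After op 7 (delete): buffer="tftggnox" (len 8), cursors c1@0 c2@1, authorship ........

Answer: tftggnox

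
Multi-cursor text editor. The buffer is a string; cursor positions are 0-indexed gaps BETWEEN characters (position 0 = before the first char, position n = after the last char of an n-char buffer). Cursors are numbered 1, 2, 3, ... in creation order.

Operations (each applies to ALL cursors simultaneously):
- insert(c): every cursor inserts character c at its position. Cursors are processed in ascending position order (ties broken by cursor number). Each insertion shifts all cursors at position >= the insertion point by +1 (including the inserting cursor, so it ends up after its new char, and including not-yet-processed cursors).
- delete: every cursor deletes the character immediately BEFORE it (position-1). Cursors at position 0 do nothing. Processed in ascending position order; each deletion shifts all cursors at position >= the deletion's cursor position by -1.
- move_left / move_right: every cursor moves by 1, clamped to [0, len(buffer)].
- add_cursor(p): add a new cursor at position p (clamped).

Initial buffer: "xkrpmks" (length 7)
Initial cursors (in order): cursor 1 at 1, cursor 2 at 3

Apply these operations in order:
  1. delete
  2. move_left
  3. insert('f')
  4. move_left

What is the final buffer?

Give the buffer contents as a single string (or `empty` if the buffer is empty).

After op 1 (delete): buffer="kpmks" (len 5), cursors c1@0 c2@1, authorship .....
After op 2 (move_left): buffer="kpmks" (len 5), cursors c1@0 c2@0, authorship .....
After op 3 (insert('f')): buffer="ffkpmks" (len 7), cursors c1@2 c2@2, authorship 12.....
After op 4 (move_left): buffer="ffkpmks" (len 7), cursors c1@1 c2@1, authorship 12.....

Answer: ffkpmks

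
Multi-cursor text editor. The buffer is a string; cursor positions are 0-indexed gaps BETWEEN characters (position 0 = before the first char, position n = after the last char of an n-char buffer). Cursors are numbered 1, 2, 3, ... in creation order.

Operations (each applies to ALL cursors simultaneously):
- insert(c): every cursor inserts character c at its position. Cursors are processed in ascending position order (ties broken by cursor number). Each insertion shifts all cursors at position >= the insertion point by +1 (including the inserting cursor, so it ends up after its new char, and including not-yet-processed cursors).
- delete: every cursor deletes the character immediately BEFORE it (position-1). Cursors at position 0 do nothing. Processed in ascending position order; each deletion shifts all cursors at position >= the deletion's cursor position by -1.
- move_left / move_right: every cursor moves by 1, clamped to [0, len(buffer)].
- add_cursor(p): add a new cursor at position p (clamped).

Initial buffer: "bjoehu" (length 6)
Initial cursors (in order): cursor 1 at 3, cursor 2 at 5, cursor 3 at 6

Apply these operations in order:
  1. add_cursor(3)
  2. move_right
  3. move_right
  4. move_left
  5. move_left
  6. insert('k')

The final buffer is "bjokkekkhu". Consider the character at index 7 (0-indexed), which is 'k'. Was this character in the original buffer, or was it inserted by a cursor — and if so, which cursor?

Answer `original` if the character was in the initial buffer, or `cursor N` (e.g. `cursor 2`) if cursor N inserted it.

Answer: cursor 3

Derivation:
After op 1 (add_cursor(3)): buffer="bjoehu" (len 6), cursors c1@3 c4@3 c2@5 c3@6, authorship ......
After op 2 (move_right): buffer="bjoehu" (len 6), cursors c1@4 c4@4 c2@6 c3@6, authorship ......
After op 3 (move_right): buffer="bjoehu" (len 6), cursors c1@5 c4@5 c2@6 c3@6, authorship ......
After op 4 (move_left): buffer="bjoehu" (len 6), cursors c1@4 c4@4 c2@5 c3@5, authorship ......
After op 5 (move_left): buffer="bjoehu" (len 6), cursors c1@3 c4@3 c2@4 c3@4, authorship ......
After op 6 (insert('k')): buffer="bjokkekkhu" (len 10), cursors c1@5 c4@5 c2@8 c3@8, authorship ...14.23..
Authorship (.=original, N=cursor N): . . . 1 4 . 2 3 . .
Index 7: author = 3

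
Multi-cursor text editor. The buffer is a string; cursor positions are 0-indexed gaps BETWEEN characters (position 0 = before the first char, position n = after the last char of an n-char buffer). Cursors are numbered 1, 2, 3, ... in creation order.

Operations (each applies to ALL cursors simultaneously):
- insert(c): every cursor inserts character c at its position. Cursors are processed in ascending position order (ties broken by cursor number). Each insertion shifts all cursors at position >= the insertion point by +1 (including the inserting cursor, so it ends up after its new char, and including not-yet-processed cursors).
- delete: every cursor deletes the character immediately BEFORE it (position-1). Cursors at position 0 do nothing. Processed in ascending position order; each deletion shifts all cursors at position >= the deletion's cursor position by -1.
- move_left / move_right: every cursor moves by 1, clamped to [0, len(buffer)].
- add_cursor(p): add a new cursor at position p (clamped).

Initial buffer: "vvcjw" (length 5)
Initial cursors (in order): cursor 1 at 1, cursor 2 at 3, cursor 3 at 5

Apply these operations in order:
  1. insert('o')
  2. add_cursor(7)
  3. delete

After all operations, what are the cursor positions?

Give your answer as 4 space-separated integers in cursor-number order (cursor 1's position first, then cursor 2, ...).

After op 1 (insert('o')): buffer="vovcojwo" (len 8), cursors c1@2 c2@5 c3@8, authorship .1..2..3
After op 2 (add_cursor(7)): buffer="vovcojwo" (len 8), cursors c1@2 c2@5 c4@7 c3@8, authorship .1..2..3
After op 3 (delete): buffer="vvcj" (len 4), cursors c1@1 c2@3 c3@4 c4@4, authorship ....

Answer: 1 3 4 4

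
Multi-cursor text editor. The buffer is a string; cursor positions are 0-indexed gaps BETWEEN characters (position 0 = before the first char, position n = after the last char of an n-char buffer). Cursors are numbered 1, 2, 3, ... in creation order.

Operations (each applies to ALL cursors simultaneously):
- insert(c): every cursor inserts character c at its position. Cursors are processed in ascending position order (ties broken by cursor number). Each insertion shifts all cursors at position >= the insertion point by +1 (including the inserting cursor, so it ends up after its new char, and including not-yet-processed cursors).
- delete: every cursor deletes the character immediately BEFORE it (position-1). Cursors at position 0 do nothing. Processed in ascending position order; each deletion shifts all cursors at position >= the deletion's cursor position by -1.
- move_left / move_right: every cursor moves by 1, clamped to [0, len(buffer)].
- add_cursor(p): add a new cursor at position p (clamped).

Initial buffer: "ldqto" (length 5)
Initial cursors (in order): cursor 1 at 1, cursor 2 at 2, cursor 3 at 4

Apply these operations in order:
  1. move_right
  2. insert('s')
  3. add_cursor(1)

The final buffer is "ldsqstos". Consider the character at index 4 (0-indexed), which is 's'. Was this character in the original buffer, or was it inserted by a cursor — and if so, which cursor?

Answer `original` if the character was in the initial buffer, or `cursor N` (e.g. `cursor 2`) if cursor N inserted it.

After op 1 (move_right): buffer="ldqto" (len 5), cursors c1@2 c2@3 c3@5, authorship .....
After op 2 (insert('s')): buffer="ldsqstos" (len 8), cursors c1@3 c2@5 c3@8, authorship ..1.2..3
After op 3 (add_cursor(1)): buffer="ldsqstos" (len 8), cursors c4@1 c1@3 c2@5 c3@8, authorship ..1.2..3
Authorship (.=original, N=cursor N): . . 1 . 2 . . 3
Index 4: author = 2

Answer: cursor 2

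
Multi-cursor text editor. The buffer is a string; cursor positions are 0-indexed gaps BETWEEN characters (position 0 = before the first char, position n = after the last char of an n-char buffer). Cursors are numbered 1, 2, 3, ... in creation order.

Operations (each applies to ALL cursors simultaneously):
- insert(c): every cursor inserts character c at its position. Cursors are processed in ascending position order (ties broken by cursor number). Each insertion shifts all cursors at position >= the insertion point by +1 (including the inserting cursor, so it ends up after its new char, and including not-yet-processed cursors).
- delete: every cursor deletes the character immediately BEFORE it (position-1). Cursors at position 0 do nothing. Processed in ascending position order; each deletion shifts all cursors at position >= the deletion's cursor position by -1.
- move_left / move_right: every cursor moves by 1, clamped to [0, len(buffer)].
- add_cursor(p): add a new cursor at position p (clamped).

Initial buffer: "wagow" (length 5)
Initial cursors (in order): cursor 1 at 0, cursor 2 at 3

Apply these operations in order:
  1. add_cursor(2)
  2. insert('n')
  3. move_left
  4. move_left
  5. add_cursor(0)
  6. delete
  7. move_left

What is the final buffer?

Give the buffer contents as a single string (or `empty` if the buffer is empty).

Answer: nagnow

Derivation:
After op 1 (add_cursor(2)): buffer="wagow" (len 5), cursors c1@0 c3@2 c2@3, authorship .....
After op 2 (insert('n')): buffer="nwangnow" (len 8), cursors c1@1 c3@4 c2@6, authorship 1..3.2..
After op 3 (move_left): buffer="nwangnow" (len 8), cursors c1@0 c3@3 c2@5, authorship 1..3.2..
After op 4 (move_left): buffer="nwangnow" (len 8), cursors c1@0 c3@2 c2@4, authorship 1..3.2..
After op 5 (add_cursor(0)): buffer="nwangnow" (len 8), cursors c1@0 c4@0 c3@2 c2@4, authorship 1..3.2..
After op 6 (delete): buffer="nagnow" (len 6), cursors c1@0 c4@0 c3@1 c2@2, authorship 1..2..
After op 7 (move_left): buffer="nagnow" (len 6), cursors c1@0 c3@0 c4@0 c2@1, authorship 1..2..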